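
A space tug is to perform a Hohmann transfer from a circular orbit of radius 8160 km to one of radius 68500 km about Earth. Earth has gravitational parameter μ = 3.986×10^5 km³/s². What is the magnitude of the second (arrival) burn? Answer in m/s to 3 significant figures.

Δv₂ = 1300 m/s

Semi-major axis of the transfer orbit: a_t = (8160 + 68500)/2 = 38330 km.
Circular speed at r = 68500 km: v_c = √(μ/r) = 2.412 km/s.
Transfer-orbit speed at the same r (vis-viva, a = a_t): v_t = √[μ(2/r − 1/a_t)] = 1.113 km/s.
Δv₂ = |v_t − v_c| = |1.113 − 2.412| = 1.299 km/s.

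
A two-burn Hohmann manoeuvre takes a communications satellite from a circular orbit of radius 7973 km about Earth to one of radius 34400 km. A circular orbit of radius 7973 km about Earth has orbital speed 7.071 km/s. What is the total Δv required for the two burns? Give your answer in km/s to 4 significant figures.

From the circular-orbit relation v² = μ/r at r = 7973 km: μ = v²r = (7.071)² × 7973 = 3.98642×10^5 km³/s².
Semi-major axis of the transfer orbit: a_t = (7973 + 34400)/2 = 21186.5 km.
At r₁ the circular-orbit speed is v₁ = √(μ/r₁) = 7.071 km/s.
On the transfer ellipse at r₁, vis-viva gives v_p = √[μ(2/r₁ − 1/a_t)] = 9.010 km/s.
First burn Δv₁ = |v_p − v₁| = 1.939 km/s.
Circular speed at r₂: v₂ = √(μ/r₂) = 3.404 km/s.
Transfer-orbit speed at r₂: v_a = √[μ(2/r₂ − 1/a_t)] = 2.088 km/s.
Second burn Δv₂ = |v₂ − v_a| = 1.316 km/s.
Δv = Δv₁ + Δv₂ = 1.939 + 1.316 = 3.255 km/s.

Δv = 3.255 km/s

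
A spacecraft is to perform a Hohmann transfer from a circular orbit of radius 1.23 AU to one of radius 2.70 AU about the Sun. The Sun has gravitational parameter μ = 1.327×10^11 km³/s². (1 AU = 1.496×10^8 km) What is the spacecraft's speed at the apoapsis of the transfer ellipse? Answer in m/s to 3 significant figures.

v = 14300 m/s

In km: r₁ = 1.23 × 1.496×10^8 = 1.84008×10^8 km; r₂ = 2.70 × 1.496×10^8 = 4.0392×10^8 km.
The Hohmann ellipse has a_t = (r₁ + r₂)/2 = 2.93964×10^8 km.
At apoapsis, r = 4.0392×10^8 km.
From the vis-viva equation, v = √[μ(2/r − 1/a_t)] = 14.34 km/s.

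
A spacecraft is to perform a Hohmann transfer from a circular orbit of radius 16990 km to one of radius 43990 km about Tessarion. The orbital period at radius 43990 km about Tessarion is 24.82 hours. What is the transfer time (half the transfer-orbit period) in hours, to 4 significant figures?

From Kepler's third law T² = 4π²r³/μ at r = 43990 km, T = 24.82 hours = 24.82 × 3600 s = 89352 s: μ = 4π²r³/T² = 4.20933×10^5 km³/s².
The Hohmann ellipse has a_t = (r₁ + r₂)/2 = 30490 km.
By Kepler's third law the transfer-orbit period is T = 2π√(a_t³/μ), so t = T/2 = 25780 s.
Converting: 25780 s ÷ 3600 s/hour = 7.161 hours.

t = 7.161 hours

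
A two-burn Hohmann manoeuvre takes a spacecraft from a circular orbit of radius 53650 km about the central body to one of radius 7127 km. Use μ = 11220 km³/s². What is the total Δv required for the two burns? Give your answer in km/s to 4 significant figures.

Δv = 0.6483 km/s

Transfer-ellipse semi-major axis a_t = (r₁ + r₂)/2 = (53650 + 7127)/2 = 30388.5 km.
At r₁ the circular-orbit speed is v₁ = √(μ/r₁) = 0.45731 km/s.
Transfer-orbit speed at r₁ (vis-viva equation): v_a = √[μ(2/r₁ − 1/a_t)] = 0.22147 km/s.
First burn Δv₁ = |v_a − v₁| = 0.23584 km/s.
Circular speed at r₂: v₂ = √(μ/r₂) = 1.254709 km/s.
Transfer-orbit speed at r₂: v_p = √[μ(2/r₂ − 1/a_t)] = 1.667145 km/s.
Second burn Δv₂ = |v₂ − v_p| = 0.41244 km/s.
Δv = Δv₁ + Δv₂ = 0.23584 + 0.41244 = 0.6483 km/s.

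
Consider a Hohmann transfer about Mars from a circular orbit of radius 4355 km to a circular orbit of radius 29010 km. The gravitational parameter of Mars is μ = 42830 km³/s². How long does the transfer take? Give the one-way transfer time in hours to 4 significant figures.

The Hohmann ellipse has a_t = (r₁ + r₂)/2 = 16682.5 km.
Transfer time t = π√(a_t³/μ) = π√((16682.5)³ / 42830) = 32710 s.
Converting: 32710 s ÷ 3600 s/hour = 9.086 hours.

t = 9.086 hours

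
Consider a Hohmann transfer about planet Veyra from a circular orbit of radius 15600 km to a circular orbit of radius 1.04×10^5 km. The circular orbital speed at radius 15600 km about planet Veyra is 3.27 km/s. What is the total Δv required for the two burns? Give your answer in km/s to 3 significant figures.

From the circular-orbit relation v² = μ/r at r = 15600 km: μ = v²r = (3.27)² × 15600 = 1.66809×10^5 km³/s².
The Hohmann ellipse has a_t = (r₁ + r₂)/2 = 59800 km.
Circular speed at r₁: v₁ = √(μ/r₁) = √(1.66809×10^5/15600) = 3.270 km/s.
On the transfer ellipse at r₁, vis-viva equation gives v_p = √[μ(2/r₁ − 1/a_t)] = 4.312 km/s.
First burn Δv₁ = |v_p − v₁| = 1.042 km/s.
At r₂, v₂ = √(μ/r₂) = 1.26647 km/s.
Transfer-orbit speed at r₂: v_a = √[μ(2/r₂ − 1/a_t)] = 0.646852 km/s.
Second burn Δv₂ = |v₂ − v_a| = 0.6196 km/s.
Total Δv = Δv₁ + Δv₂ = 1.662 km/s.

Δv = 1.66 km/s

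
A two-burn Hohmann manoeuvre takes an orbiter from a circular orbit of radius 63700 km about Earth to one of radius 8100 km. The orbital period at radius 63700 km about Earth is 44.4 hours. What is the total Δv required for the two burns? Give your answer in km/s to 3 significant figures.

Δv = 3.65 km/s

From Kepler's third law T² = 4π²r³/μ at r = 63700 km, T = 44.4 hours = 44.4 × 3600 s = 1.5984×10^5 s: μ = 4π²r³/T² = 3.99399×10^5 km³/s².
Semi-major axis of the transfer orbit: a_t = (63700 + 8100)/2 = 35900 km.
Circular speed at r₁: v₁ = √(μ/r₁) = √(3.99399×10^5/63700) = 2.5040 km/s.
On the transfer ellipse at r₁, vis-viva gives v_a = √[μ(2/r₁ − 1/a_t)] = 1.1894 km/s.
First burn Δv₁ = |v_a − v₁| = 1.3146 km/s.
Circular speed at r₂: v₂ = √(μ/r₂) = 7.0220 km/s.
Transfer-orbit speed at r₂: v_p = √[μ(2/r₂ − 1/a_t)] = 9.3537 km/s.
Second burn Δv₂ = |v₂ − v_p| = 2.3317 km/s.
Total Δv = Δv₁ + Δv₂ = 3.646 km/s.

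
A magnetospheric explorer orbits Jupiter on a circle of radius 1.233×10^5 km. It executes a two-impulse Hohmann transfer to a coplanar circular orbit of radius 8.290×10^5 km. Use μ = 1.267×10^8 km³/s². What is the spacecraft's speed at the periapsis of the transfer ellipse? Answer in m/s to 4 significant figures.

The Hohmann ellipse has a_t = (r₁ + r₂)/2 = 4.7615×10^5 km.
The periapsis of the transfer ellipse is at r = 1.233×10^5 km.
Vis-viva: v = √[μ(2/r − 1/a_t)] = √[1.267×10^8 × (2/1.233×10^5 − 1/4.7615×10^5)] = 42.30 km/s.

v = 42300 m/s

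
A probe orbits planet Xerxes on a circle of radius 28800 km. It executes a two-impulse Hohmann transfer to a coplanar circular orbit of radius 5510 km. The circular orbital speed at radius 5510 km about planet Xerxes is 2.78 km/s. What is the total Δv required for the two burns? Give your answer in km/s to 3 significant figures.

From the circular-orbit relation v² = μ/r at r = 5510 km: μ = v²r = (2.78)² × 5510 = 42583.5 km³/s².
Semi-major axis of the transfer orbit: a_t = (28800 + 5510)/2 = 17155 km.
At r₁ the circular-orbit speed is v₁ = √(μ/r₁) = 1.21597 km/s.
Transfer-orbit speed at r₁ (vis-viva equation): v_a = √[μ(2/r₁ − 1/a_t)] = 0.689136 km/s.
First burn Δv₁ = |v_a − v₁| = 0.5268 km/s.
At r₂, v₂ = √(μ/r₂) = 2.780 km/s.
Transfer-orbit speed at r₂: v_p = √[μ(2/r₂ − 1/a_t)] = 3.602 km/s.
Second burn Δv₂ = |v₂ − v_p| = 0.8220 km/s.
Total Δv = Δv₁ + Δv₂ = 1.349 km/s.

Δv = 1.35 km/s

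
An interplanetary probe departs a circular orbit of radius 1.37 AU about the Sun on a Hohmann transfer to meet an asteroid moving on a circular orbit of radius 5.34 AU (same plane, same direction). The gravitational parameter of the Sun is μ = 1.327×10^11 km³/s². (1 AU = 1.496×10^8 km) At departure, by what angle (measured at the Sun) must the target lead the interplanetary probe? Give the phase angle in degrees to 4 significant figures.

In km: r₁ = 1.37 × 1.496×10^8 = 2.04952×10^8 km; r₂ = 5.34 × 1.496×10^8 = 7.98864×10^8 km.
Transfer-ellipse semi-major axis a_t = (r₁ + r₂)/2 = (2.04952×10^8 + 7.98864×10^8)/2 = 5.01908×10^8 km.
The half-period of the transfer ellipse is t = π√(a_t³/μ) = 9.6973×10^7 s.
Target angular speed ω₂ = √(μ/r₂³) = 1.6133×10^-8 rad/s.
Angle swept by the target during transfer: ω₂·t = 1.5645 rad = 89.64°.
Arrival is 180° from departure on the ellipse, so φ = 180° − 89.64° = 90.36°.

φ = 90.36°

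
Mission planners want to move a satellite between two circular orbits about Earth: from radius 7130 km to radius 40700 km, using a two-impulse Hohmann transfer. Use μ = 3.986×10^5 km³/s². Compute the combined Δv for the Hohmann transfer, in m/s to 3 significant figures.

Transfer-ellipse semi-major axis a_t = (r₁ + r₂)/2 = (7130 + 40700)/2 = 23915 km.
Circular speed at r₁: v₁ = √(μ/r₁) = √(3.986×10^5/7130) = 7.477 km/s.
Transfer-orbit speed at r₁ (v² = μ(2/r − 1/a)): v_p = √[μ(2/r₁ − 1/a_t)] = 9.754 km/s.
First burn Δv₁ = |v_p − v₁| = 2.277 km/s.
Circular speed at r₂: v₂ = √(μ/r₂) = 3.1295 km/s.
Transfer-orbit speed at r₂: v_a = √[μ(2/r₂ − 1/a_t)] = 1.7088 km/s.
Second burn Δv₂ = |v₂ − v_a| = 1.421 km/s.
Total Δv = Δv₁ + Δv₂ = 3.698 km/s.

Δv = 3700 m/s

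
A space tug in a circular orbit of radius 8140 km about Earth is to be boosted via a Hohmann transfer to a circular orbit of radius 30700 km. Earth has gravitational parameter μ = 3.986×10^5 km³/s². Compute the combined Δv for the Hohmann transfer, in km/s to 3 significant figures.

The Hohmann ellipse has a_t = (r₁ + r₂)/2 = 19420 km.
At r₁ the circular-orbit speed is v₁ = √(μ/r₁) = 6.9977 km/s.
Transfer-orbit speed at r₁ (vis-viva): v_p = √[μ(2/r₁ − 1/a_t)] = 8.7983 km/s.
First burn Δv₁ = |v_p − v₁| = 1.801 km/s.
At r₂, v₂ = √(μ/r₂) = 3.603 km/s.
Transfer-orbit speed at r₂: v_a = √[μ(2/r₂ − 1/a_t)] = 2.333 km/s.
Second burn Δv₂ = |v₂ − v_a| = 1.270 km/s.
Total Δv = Δv₁ + Δv₂ = 3.071 km/s.

Δv = 3.07 km/s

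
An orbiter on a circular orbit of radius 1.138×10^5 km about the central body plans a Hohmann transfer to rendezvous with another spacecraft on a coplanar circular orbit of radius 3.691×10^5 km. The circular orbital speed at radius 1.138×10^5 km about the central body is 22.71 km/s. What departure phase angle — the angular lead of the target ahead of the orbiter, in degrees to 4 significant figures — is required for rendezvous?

φ = 84.76°

From the circular-orbit relation v² = μ/r at r = 1.138×10^5 km: μ = v²r = (22.71)² × 1.138×10^5 = 5.86917×10^7 km³/s².
Transfer-ellipse semi-major axis a_t = (r₁ + r₂)/2 = (1.138×10^5 + 3.691×10^5)/2 = 2.4145×10^5 km.
The half-period of the transfer ellipse is t = π√(a_t³/μ) = 48652.2 s.
Target angular speed ω₂ = √(μ/r₂³) = 3.41643×10^-5 rad/s.
Angle swept by the target during transfer: ω₂·t = 1.6622 rad = 95.24°.
The orbiter traverses 180° on the transfer ellipse, so the target must lead by 180° − 95.24° = 84.76°.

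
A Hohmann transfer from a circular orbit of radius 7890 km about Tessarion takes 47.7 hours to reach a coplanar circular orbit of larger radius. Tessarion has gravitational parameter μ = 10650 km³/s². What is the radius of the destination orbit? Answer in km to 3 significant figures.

r₂ = 55500 km

Transfer time t = 47.7 hours = 1.7172×10^5 s, and t = π√(a_t³/μ).
So a_t = (μ t²/π²)^(1/3) = (10650 × (1.7172×10^5)² / π²)^(1/3) = 31688 km.
Since a_t = (r₁ + r₂)/2, r₂ = 2a_t − r₁ = 2×31688 − 7890 = 55486 km.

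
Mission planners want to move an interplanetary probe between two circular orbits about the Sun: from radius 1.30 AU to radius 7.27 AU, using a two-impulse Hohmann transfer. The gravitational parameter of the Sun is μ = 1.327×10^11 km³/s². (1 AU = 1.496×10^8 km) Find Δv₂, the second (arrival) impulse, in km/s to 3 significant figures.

Δv₂ = 4.96 km/s

In km: r₁ = 1.30 × 1.496×10^8 = 1.9448×10^8 km; r₂ = 7.27 × 1.496×10^8 = 1.087592×10^9 km.
The Hohmann ellipse has a_t = (r₁ + r₂)/2 = 6.41036×10^8 km.
Circular speed at r = 1.087592×10^9 km: v_c = √(μ/r) = 11.046 km/s.
Transfer-orbit speed at the same r (vis-viva, a = a_t): v_t = √[μ(2/r − 1/a_t)] = 6.0841 km/s.
Δv₂ = |v_t − v_c| = |6.0841 − 11.046| = 4.962 km/s.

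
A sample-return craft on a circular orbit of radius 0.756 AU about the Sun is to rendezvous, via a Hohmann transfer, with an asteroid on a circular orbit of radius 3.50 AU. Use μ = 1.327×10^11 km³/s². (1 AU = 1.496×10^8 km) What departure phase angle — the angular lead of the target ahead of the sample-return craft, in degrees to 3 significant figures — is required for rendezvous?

In km: r₁ = 0.756 × 1.496×10^8 = 1.130976×10^8 km; r₂ = 3.50 × 1.496×10^8 = 5.236×10^8 km.
Transfer-ellipse semi-major axis a_t = (r₁ + r₂)/2 = (1.130976×10^8 + 5.236×10^8)/2 = 3.183488×10^8 km.
The half-period of the transfer ellipse is t = π√(a_t³/μ) = 4.8986×10^7 s.
Target angular speed ω₂ = √(μ/r₂³) = 3.0404×10^-8 rad/s.
Angle swept by the target during transfer: ω₂·t = 1.4894 rad = 85.34°.
The sample-return craft traverses 180° on the transfer ellipse, so the target must lead by 180° − 85.34° = 94.7°.

φ = 94.7°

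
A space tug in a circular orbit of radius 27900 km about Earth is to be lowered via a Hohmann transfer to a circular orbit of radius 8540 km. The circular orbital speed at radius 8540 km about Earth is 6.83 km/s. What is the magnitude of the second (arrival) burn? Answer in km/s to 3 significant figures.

Δv₂ = 1.62 km/s

From the circular-orbit relation v² = μ/r at r = 8540 km: μ = v²r = (6.83)² × 8540 = 3.98382×10^5 km³/s².
The Hohmann ellipse has a_t = (r₁ + r₂)/2 = 18220 km.
Circular speed at r = 8540 km: v_c = √(μ/r) = 6.830 km/s.
Vis-viva on the transfer ellipse at r = 8540 km gives v_t = √[μ(2/r − 1/a_t)] = 8.452 km/s.
Δv₂ = |v_t − v_c| = |8.452 − 6.830| = 1.622 km/s.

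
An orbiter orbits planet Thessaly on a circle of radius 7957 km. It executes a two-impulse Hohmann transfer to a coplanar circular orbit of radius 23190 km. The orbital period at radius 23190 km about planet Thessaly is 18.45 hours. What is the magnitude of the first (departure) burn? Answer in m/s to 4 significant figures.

Δv₁ = 824.9 m/s

From Kepler's third law T² = 4π²r³/μ at r = 23190 km, T = 18.45 hours = 18.45 × 3600 s = 66420 s: μ = 4π²r³/T² = 1.11600×10^5 km³/s².
The Hohmann ellipse has a_t = (r₁ + r₂)/2 = 15573.5 km.
Circular speed at r = 7957 km: v_c = √(μ/r) = 3.74505 km/s.
Transfer-orbit speed at the same r (vis-viva, a = a_t): v_t = √[μ(2/r − 1/a_t)] = 4.56998 km/s.
Δv₁ = |v_t − v_c| = |4.56998 − 3.74505| = 0.8249 km/s.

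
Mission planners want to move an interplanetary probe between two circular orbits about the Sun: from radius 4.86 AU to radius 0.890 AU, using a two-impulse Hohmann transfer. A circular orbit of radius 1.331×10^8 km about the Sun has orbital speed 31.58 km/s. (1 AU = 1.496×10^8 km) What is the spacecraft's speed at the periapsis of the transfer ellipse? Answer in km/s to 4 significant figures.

From the circular-orbit relation v² = μ/r at r = 1.331×10^8 km: μ = v²r = (31.58)² × 1.331×10^8 = 1.32740×10^11 km³/s².
In km: r₁ = 4.86 × 1.496×10^8 = 7.27056×10^8 km; r₂ = 0.890 × 1.496×10^8 = 1.33144×10^8 km.
The Hohmann ellipse has a_t = (r₁ + r₂)/2 = 4.301×10^8 km.
The periapsis of the transfer ellipse is at r = 1.33144×10^8 km.
Vis-viva: v = √[μ(2/r − 1/a_t)] = √[1.32740×10^11 × (2/1.33144×10^8 − 1/4.301×10^8)] = 41.05 km/s.

v = 41.05 km/s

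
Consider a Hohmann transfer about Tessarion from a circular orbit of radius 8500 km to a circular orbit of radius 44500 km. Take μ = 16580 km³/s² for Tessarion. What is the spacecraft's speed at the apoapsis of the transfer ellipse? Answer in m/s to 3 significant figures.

Semi-major axis of the transfer orbit: a_t = (8500 + 44500)/2 = 26500 km.
The apoapsis of the transfer ellipse is at r = 44500 km.
From the vis-viva equation, v = √[μ(2/r − 1/a_t)] = 0.3457 km/s.

v = 346 m/s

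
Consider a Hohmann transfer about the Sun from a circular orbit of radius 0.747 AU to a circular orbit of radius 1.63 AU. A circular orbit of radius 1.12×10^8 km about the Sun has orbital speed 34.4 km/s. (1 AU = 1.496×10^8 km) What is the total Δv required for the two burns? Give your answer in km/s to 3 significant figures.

Δv = 10.7 km/s

From the circular-orbit relation v² = μ/r at r = 1.12×10^8 km: μ = v²r = (34.4)² × 1.12×10^8 = 1.32536×10^11 km³/s².
In km: r₁ = 0.747 × 1.496×10^8 = 1.117512×10^8 km; r₂ = 1.63 × 1.496×10^8 = 2.43848×10^8 km.
Transfer-ellipse semi-major axis a_t = (r₁ + r₂)/2 = (1.117512×10^8 + 2.43848×10^8)/2 = 1.777996×10^8 km.
Circular speed at r₁: v₁ = √(μ/r₁) = √(1.32536×10^11/1.117512×10^8) = 34.4383 km/s.
Transfer-orbit speed at r₁ (vis-viva): v_p = √[μ(2/r₁ − 1/a_t)] = 40.3307 km/s.
First burn Δv₁ = |v_p − v₁| = 5.892 km/s.
Circular speed at r₂: v₂ = √(μ/r₂) = 23.314 km/s.
Transfer-orbit speed at r₂: v_a = √[μ(2/r₂ − 1/a_t)] = 18.483 km/s.
Second burn Δv₂ = |v₂ − v_a| = 4.831 km/s.
Δv = Δv₁ + Δv₂ = 5.892 + 4.831 = 10.72 km/s.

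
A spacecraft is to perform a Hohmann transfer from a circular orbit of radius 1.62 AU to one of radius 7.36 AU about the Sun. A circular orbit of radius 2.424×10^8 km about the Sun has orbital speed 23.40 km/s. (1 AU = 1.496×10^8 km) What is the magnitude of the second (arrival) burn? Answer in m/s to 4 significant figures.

Δv₂ = 4384 m/s

From the circular-orbit relation v² = μ/r at r = 2.424×10^8 km: μ = v²r = (23.40)² × 2.424×10^8 = 1.32729×10^11 km³/s².
In km: r₁ = 1.62 × 1.496×10^8 = 2.42352×10^8 km; r₂ = 7.36 × 1.496×10^8 = 1.101056×10^9 km.
Transfer-ellipse semi-major axis a_t = (r₁ + r₂)/2 = (2.42352×10^8 + 1.101056×10^9)/2 = 6.71704×10^8 km.
Circular speed at r = 1.101056×10^9 km: v_c = √(μ/r) = 10.979 km/s.
Vis-viva on the transfer ellipse at r = 1.101056×10^9 km gives v_t = √[μ(2/r − 1/a_t)] = 6.5950 km/s.
Δv₂ = |v_t − v_c| = |6.5950 − 10.979| = 4.384 km/s.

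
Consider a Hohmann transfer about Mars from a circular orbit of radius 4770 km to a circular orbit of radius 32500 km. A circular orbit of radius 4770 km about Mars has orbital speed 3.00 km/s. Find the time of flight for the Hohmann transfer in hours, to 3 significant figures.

From the circular-orbit relation v² = μ/r at r = 4770 km: μ = v²r = (3.00)² × 4770 = 42930.0 km³/s².
Transfer-ellipse semi-major axis a_t = (r₁ + r₂)/2 = (4770 + 32500)/2 = 18635 km.
By Kepler's third law the transfer-orbit period is T = 2π√(a_t³/μ), so t = T/2 = 38570 s.
Converting: 38570 s ÷ 3600 s/hour = 10.7 hours.

t = 10.7 hours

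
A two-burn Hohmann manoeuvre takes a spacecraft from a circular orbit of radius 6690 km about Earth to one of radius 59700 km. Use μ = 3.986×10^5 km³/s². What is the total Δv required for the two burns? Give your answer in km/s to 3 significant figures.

Transfer-ellipse semi-major axis a_t = (r₁ + r₂)/2 = (6690 + 59700)/2 = 33195 km.
At r₁ the circular-orbit speed is v₁ = √(μ/r₁) = 7.7189 km/s.
Transfer-orbit speed at r₁ (vis-viva): v_p = √[μ(2/r₁ − 1/a_t)] = 10.352 km/s.
First burn Δv₁ = |v_p − v₁| = 2.633 km/s.
Circular speed at r₂: v₂ = √(μ/r₂) = 2.584 km/s.
Transfer-orbit speed at r₂: v_a = √[μ(2/r₂ − 1/a_t)] = 1.160 km/s.
Second burn Δv₂ = |v₂ − v_a| = 1.424 km/s.
Δv = Δv₁ + Δv₂ = 2.633 + 1.424 = 4.057 km/s.

Δv = 4.06 km/s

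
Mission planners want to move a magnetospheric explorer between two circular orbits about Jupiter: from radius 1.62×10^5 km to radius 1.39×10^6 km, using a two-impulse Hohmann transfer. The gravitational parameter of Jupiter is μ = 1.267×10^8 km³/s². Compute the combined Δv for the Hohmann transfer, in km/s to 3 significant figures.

Semi-major axis of the transfer orbit: a_t = (1.620×10^5 + 1.390×10^6)/2 = 7.760×10^5 km.
Circular speed at r₁: v₁ = √(μ/r₁) = √(1.267×10^8/1.620×10^5) = 27.966 km/s.
On the transfer ellipse at r₁, v² = μ(2/r − 1/a) gives v_p = √[μ(2/r₁ − 1/a_t)] = 37.429 km/s.
First burn Δv₁ = |v_p − v₁| = 9.463 km/s.
At r₂, v₂ = √(μ/r₂) = 9.547 km/s.
Transfer-orbit speed at r₂: v_a = √[μ(2/r₂ − 1/a_t)] = 4.362 km/s.
Second burn Δv₂ = |v₂ − v_a| = 5.185 km/s.
Δv = Δv₁ + Δv₂ = 9.463 + 5.185 = 14.65 km/s.

Δv = 14.6 km/s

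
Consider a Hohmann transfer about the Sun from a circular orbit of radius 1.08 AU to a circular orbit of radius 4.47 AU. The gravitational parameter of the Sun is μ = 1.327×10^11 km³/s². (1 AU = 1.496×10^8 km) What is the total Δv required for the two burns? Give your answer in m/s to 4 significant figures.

In km: r₁ = 1.08 × 1.496×10^8 = 1.61568×10^8 km; r₂ = 4.47 × 1.496×10^8 = 6.68712×10^8 km.
Semi-major axis of the transfer orbit: a_t = (1.61568×10^8 + 6.68712×10^8)/2 = 4.1514×10^8 km.
At r₁ the circular-orbit speed is v₁ = √(μ/r₁) = 28.659 km/s.
Transfer-orbit speed at r₁ (v² = μ(2/r − 1/a)): v_p = √[μ(2/r₁ − 1/a_t)] = 36.373 km/s.
First burn Δv₁ = |v_p − v₁| = 7.714 km/s.
At r₂, v₂ = √(μ/r₂) = 14.087 km/s.
Transfer-orbit speed at r₂: v_a = √[μ(2/r₂ − 1/a_t)] = 8.7881 km/s.
Second burn Δv₂ = |v₂ − v_a| = 5.299 km/s.
Total Δv = Δv₁ + Δv₂ = 13.01 km/s.

Δv = 13010 m/s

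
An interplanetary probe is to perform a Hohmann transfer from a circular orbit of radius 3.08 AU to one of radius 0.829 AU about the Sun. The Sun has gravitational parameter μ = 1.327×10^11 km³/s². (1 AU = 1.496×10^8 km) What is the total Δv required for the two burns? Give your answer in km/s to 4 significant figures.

Δv = 14.27 km/s

In km: r₁ = 3.08 × 1.496×10^8 = 4.60768×10^8 km; r₂ = 0.829 × 1.496×10^8 = 1.240184×10^8 km.
The Hohmann ellipse has a_t = (r₁ + r₂)/2 = 2.923932×10^8 km.
At r₁ the circular-orbit speed is v₁ = √(μ/r₁) = 16.970 km/s.
Transfer-orbit speed at r₁ (vis-viva): v_a = √[μ(2/r₁ − 1/a_t)] = 11.052 km/s.
First burn Δv₁ = |v_a − v₁| = 5.918 km/s.
Circular speed at r₂: v₂ = √(μ/r₂) = 32.711 km/s.
Transfer-orbit speed at r₂: v_p = √[μ(2/r₂ − 1/a_t)] = 41.063 km/s.
Second burn Δv₂ = |v₂ − v_p| = 8.352 km/s.
Δv = Δv₁ + Δv₂ = 5.918 + 8.352 = 14.27 km/s.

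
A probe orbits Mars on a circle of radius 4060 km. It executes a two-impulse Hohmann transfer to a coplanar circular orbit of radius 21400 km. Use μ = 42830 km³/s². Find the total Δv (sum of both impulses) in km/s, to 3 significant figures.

The Hohmann ellipse has a_t = (r₁ + r₂)/2 = 12730 km.
Circular speed at r₁: v₁ = √(μ/r₁) = √(42830/4060) = 3.2480 km/s.
On the transfer ellipse at r₁, v² = μ(2/r − 1/a) gives v_p = √[μ(2/r₁ − 1/a_t)] = 4.2112 km/s.
First burn Δv₁ = |v_p − v₁| = 0.9632 km/s.
Circular speed at r₂: v₂ = √(μ/r₂) = 1.4147 km/s.
Transfer-orbit speed at r₂: v_a = √[μ(2/r₂ − 1/a_t)] = 0.79894 km/s.
Second burn Δv₂ = |v₂ − v_a| = 0.6158 km/s.
Total Δv = Δv₁ + Δv₂ = 1.579 km/s.

Δv = 1.58 km/s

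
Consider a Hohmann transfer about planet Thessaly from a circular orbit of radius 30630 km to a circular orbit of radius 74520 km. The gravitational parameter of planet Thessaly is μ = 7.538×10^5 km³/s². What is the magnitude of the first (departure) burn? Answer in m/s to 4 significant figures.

Δv₁ = 945.3 m/s

Transfer-ellipse semi-major axis a_t = (r₁ + r₂)/2 = (30630 + 74520)/2 = 52575 km.
Circular speed at r = 30630 km: v_c = √(μ/r) = 4.9608 km/s.
Transfer-orbit speed at the same r (vis-viva, a = a_t): v_t = √[μ(2/r − 1/a_t)] = 5.9061 km/s.
Δv₁ = |v_t − v_c| = |5.9061 − 4.9608| = 0.9453 km/s.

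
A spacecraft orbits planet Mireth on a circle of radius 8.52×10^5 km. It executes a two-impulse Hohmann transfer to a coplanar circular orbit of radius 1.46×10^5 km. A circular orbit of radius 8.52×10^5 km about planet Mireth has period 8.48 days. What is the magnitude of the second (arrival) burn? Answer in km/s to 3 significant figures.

From Kepler's third law T² = 4π²r³/μ at r = 8.52×10^5 km, T = 8.48 days = 8.48 × 86400 s = 7.32672×10^5 s: μ = 4π²r³/T² = 4.54841×10^7 km³/s².
Semi-major axis of the transfer orbit: a_t = (8.520×10^5 + 1.460×10^5)/2 = 4.990×10^5 km.
Circular speed at r = 1.460×10^5 km: v_c = √(μ/r) = 17.650 km/s.
Transfer-orbit speed at the same r (vis-viva, a = a_t): v_t = √[μ(2/r − 1/a_t)] = 23.063 km/s.
Δv₂ = |v_t − v_c| = |23.063 − 17.650| = 5.413 km/s.

Δv₂ = 5.41 km/s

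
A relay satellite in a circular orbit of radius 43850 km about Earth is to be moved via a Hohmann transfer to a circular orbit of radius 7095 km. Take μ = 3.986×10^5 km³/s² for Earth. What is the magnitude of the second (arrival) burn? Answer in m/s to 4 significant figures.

Semi-major axis of the transfer orbit: a_t = (43850 + 7095)/2 = 25472.5 km.
On the circular orbit at r = 7095 km, v_c = √(μ/r) = 7.495 km/s.
Transfer-orbit speed at the same r (vis-viva, a = a_t): v_t = √[μ(2/r − 1/a_t)] = 9.834 km/s.
Δv₂ = |v_t − v_c| = |9.834 − 7.495| = 2.339 km/s.

Δv₂ = 2339 m/s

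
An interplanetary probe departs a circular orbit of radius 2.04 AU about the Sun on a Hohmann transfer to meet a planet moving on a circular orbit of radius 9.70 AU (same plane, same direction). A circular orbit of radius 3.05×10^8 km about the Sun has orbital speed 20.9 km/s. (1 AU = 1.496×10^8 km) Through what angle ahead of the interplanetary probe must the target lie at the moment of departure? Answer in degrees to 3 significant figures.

From the circular-orbit relation v² = μ/r at r = 3.05×10^8 km: μ = v²r = (20.9)² × 3.05×10^8 = 1.33227×10^11 km³/s².
In km: r₁ = 2.04 × 1.496×10^8 = 3.05184×10^8 km; r₂ = 9.70 × 1.496×10^8 = 1.45112×10^9 km.
Transfer-ellipse semi-major axis a_t = (r₁ + r₂)/2 = (3.05184×10^8 + 1.45112×10^9)/2 = 8.78152×10^8 km.
Transfer time t = π√(a_t³/μ) = 2.240×10^8 s.
Target angular speed ω₂ = √(μ/r₂³) = 6.603×10^-9 rad/s.
Angle swept by the target during transfer: ω₂·t = 1.479 rad = 84.74°.
Arrival is 180° from departure on the ellipse, so φ = 180° − 84.74° = 95.3°.

φ = 95.3°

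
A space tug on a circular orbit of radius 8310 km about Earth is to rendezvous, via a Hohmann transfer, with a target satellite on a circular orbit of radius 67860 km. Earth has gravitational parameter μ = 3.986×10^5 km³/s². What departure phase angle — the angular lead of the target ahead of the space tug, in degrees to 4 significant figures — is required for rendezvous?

The Hohmann ellipse has a_t = (r₁ + r₂)/2 = 38085 km.
Transfer time t = π√(a_t³/μ) = 36984 s.
Target angular speed ω₂ = √(μ/r₂³) = 3.5715×10^-5 rad/s.
Angle swept by the target during transfer: ω₂·t = 1.3209 rad = 75.68°.
Arrival is 180° from departure on the ellipse, so φ = 180° − 75.68° = 104.3°.

φ = 104.3°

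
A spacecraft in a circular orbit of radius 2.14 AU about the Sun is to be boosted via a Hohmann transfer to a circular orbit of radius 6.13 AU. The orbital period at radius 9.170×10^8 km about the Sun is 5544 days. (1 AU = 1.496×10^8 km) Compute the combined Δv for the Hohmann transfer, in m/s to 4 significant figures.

Δv = 7804 m/s

From Kepler's third law T² = 4π²r³/μ at r = 9.170×10^8 km, T = 5544 days = 5544 × 86400 s = 4.790016×10^8 s: μ = 4π²r³/T² = 1.32676×10^11 km³/s².
In km: r₁ = 2.14 × 1.496×10^8 = 3.20144×10^8 km; r₂ = 6.13 × 1.496×10^8 = 9.17048×10^8 km.
Semi-major axis of the transfer orbit: a_t = (3.20144×10^8 + 9.17048×10^8)/2 = 6.18596×10^8 km.
Circular speed at r₁: v₁ = √(μ/r₁) = √(1.32676×10^11/3.20144×10^8) = 20.3575 km/s.
On the transfer ellipse at r₁, v² = μ(2/r − 1/a) gives v_p = √[μ(2/r₁ − 1/a_t)] = 24.7866 km/s.
First burn Δv₁ = |v_p − v₁| = 4.429 km/s.
Circular speed at r₂: v₂ = √(μ/r₂) = 12.028 km/s.
Transfer-orbit speed at r₂: v_a = √[μ(2/r₂ − 1/a_t)] = 8.6531 km/s.
Second burn Δv₂ = |v₂ − v_a| = 3.375 km/s.
Total Δv = Δv₁ + Δv₂ = 7.804 km/s.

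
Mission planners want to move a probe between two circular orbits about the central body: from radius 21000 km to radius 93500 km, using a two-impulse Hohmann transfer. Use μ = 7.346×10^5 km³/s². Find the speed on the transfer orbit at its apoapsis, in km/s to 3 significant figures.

v = 1.70 km/s

Transfer-ellipse semi-major axis a_t = (r₁ + r₂)/2 = (21000 + 93500)/2 = 57250 km.
The apoapsis of the transfer ellipse is at r = 93500 km.
From the vis-viva equation, v = √[μ(2/r − 1/a_t)] = 1.698 km/s.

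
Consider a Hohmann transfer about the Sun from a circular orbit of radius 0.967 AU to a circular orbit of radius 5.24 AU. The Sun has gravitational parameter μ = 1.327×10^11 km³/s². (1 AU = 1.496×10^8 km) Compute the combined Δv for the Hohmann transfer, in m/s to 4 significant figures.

In km: r₁ = 0.967 × 1.496×10^8 = 1.446632×10^8 km; r₂ = 5.24 × 1.496×10^8 = 7.83904×10^8 km.
Transfer-ellipse semi-major axis a_t = (r₁ + r₂)/2 = (1.446632×10^8 + 7.83904×10^8)/2 = 4.642836×10^8 km.
Circular speed at r₁: v₁ = √(μ/r₁) = √(1.327×10^11/1.446632×10^8) = 30.287 km/s.
On the transfer ellipse at r₁, vis-viva equation gives v_p = √[μ(2/r₁ − 1/a_t)] = 39.355 km/s.
First burn Δv₁ = |v_p − v₁| = 9.068 km/s.
At r₂, v₂ = √(μ/r₂) = 13.011 km/s.
Transfer-orbit speed at r₂: v_a = √[μ(2/r₂ − 1/a_t)] = 7.2626 km/s.
Second burn Δv₂ = |v₂ − v_a| = 5.748 km/s.
Δv = Δv₁ + Δv₂ = 9.068 + 5.748 = 14.82 km/s.

Δv = 14820 m/s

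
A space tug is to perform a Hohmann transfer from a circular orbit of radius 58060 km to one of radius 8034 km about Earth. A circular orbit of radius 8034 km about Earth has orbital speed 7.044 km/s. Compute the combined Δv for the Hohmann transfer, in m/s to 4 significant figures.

Δv = 3621 m/s

From the circular-orbit relation v² = μ/r at r = 8034 km: μ = v²r = (7.044)² × 8034 = 3.98630×10^5 km³/s².
The Hohmann ellipse has a_t = (r₁ + r₂)/2 = 33047 km.
Circular speed at r₁: v₁ = √(μ/r₁) = √(3.98630×10^5/58060) = 2.620 km/s.
On the transfer ellipse at r₁, v² = μ(2/r − 1/a) gives v_a = √[μ(2/r₁ − 1/a_t)] = 1.292 km/s.
First burn Δv₁ = |v_a − v₁| = 1.328 km/s.
At r₂, v₂ = √(μ/r₂) = 7.044 km/s.
Transfer-orbit speed at r₂: v_p = √[μ(2/r₂ − 1/a_t)] = 9.337 km/s.
Second burn Δv₂ = |v₂ − v_p| = 2.293 km/s.
Δv = Δv₁ + Δv₂ = 1.328 + 2.293 = 3.621 km/s.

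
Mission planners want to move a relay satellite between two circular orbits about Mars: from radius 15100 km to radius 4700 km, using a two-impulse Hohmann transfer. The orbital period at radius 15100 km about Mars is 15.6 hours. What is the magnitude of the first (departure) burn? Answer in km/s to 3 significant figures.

Δv₁ = 0.525 km/s

From Kepler's third law T² = 4π²r³/μ at r = 15100 km, T = 15.6 hours = 15.6 × 3600 s = 56160 s: μ = 4π²r³/T² = 43095.9 km³/s².
Semi-major axis of the transfer orbit: a_t = (15100 + 4700)/2 = 9900 km.
Circular speed at r = 15100 km: v_c = √(μ/r) = 1.6894 km/s.
Vis-viva on the transfer ellipse at r = 15100 km gives v_t = √[μ(2/r − 1/a_t)] = 1.1640 km/s.
Δv₁ = |v_t − v_c| = |1.1640 − 1.6894| = 0.5254 km/s.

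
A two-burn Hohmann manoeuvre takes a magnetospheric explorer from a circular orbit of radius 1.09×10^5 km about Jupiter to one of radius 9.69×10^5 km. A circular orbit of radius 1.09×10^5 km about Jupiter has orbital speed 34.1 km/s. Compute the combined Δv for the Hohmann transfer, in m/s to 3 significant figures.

From the circular-orbit relation v² = μ/r at r = 1.09×10^5 km: μ = v²r = (34.1)² × 1.09×10^5 = 1.26746×10^8 km³/s².
Transfer-ellipse semi-major axis a_t = (r₁ + r₂)/2 = (1.090×10^5 + 9.690×10^5)/2 = 5.390×10^5 km.
Circular speed at r₁: v₁ = √(μ/r₁) = √(1.26746×10^8/1.090×10^5) = 34.100 km/s.
Transfer-orbit speed at r₁ (v² = μ(2/r − 1/a)): v_p = √[μ(2/r₁ − 1/a_t)] = 45.722 km/s.
First burn Δv₁ = |v_p − v₁| = 11.622 km/s.
Circular speed at r₂: v₂ = √(μ/r₂) = 11.4368 km/s.
Transfer-orbit speed at r₂: v_a = √[μ(2/r₂ − 1/a_t)] = 5.14310 km/s.
Second burn Δv₂ = |v₂ − v_a| = 6.2937 km/s.
Δv = Δv₁ + Δv₂ = 11.622 + 6.2937 = 17.92 km/s.

Δv = 17900 m/s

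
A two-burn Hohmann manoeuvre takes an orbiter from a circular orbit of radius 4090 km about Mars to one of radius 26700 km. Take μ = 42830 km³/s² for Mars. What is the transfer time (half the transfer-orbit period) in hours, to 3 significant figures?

t = 8.05 hours

The Hohmann ellipse has a_t = (r₁ + r₂)/2 = 15395 km.
Transfer time t = π√(a_t³/μ) = π√((15395)³ / 42830) = 28996 s.
Converting: 28996 s ÷ 3600 s/hour = 8.05 hours.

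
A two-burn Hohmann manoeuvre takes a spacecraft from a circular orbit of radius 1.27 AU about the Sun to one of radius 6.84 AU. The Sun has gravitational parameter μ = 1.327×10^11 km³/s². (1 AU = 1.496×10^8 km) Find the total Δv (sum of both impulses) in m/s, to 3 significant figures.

In km: r₁ = 1.27 × 1.496×10^8 = 1.89992×10^8 km; r₂ = 6.84 × 1.496×10^8 = 1.023264×10^9 km.
Transfer-ellipse semi-major axis a_t = (r₁ + r₂)/2 = (1.89992×10^8 + 1.023264×10^9)/2 = 6.06628×10^8 km.
At r₁ the circular-orbit speed is v₁ = √(μ/r₁) = 26.428 km/s.
On the transfer ellipse at r₁, vis-viva equation gives v_p = √[μ(2/r₁ − 1/a_t)] = 34.324 km/s.
First burn Δv₁ = |v_p − v₁| = 7.896 km/s.
Circular speed at r₂: v₂ = √(μ/r₂) = 11.388 km/s.
Transfer-orbit speed at r₂: v_a = √[μ(2/r₂ − 1/a_t)] = 6.3731 km/s.
Second burn Δv₂ = |v₂ − v_a| = 5.015 km/s.
Δv = Δv₁ + Δv₂ = 7.896 + 5.015 = 12.91 km/s.

Δv = 12900 m/s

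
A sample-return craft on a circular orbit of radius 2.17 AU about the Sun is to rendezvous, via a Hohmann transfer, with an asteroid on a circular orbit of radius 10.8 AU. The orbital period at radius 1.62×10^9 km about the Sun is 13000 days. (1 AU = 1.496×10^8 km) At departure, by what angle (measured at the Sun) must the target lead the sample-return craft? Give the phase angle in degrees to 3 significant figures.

φ = 96.2°

From Kepler's third law T² = 4π²r³/μ at r = 1.62×10^9 km, T = 13000 days = 13000 × 86400 s = 1.1232×10^9 s: μ = 4π²r³/T² = 1.33043×10^11 km³/s².
In km: r₁ = 2.17 × 1.496×10^8 = 3.24632×10^8 km; r₂ = 10.8 × 1.496×10^8 = 1.61568×10^9 km.
Semi-major axis of the transfer orbit: a_t = (3.24632×10^8 + 1.61568×10^9)/2 = 9.70156×10^8 km.
Transfer time t = π√(a_t³/μ) = 2.60266×10^8 s.
Target angular speed ω₂ = √(μ/r₂³) = 5.61645×10^-9 rad/s.
Angle swept by the target during transfer: ω₂·t = 1.46177 rad = 83.753°.
Arrival is 180° from departure on the ellipse, so φ = 180° − 83.753° = 96.2°.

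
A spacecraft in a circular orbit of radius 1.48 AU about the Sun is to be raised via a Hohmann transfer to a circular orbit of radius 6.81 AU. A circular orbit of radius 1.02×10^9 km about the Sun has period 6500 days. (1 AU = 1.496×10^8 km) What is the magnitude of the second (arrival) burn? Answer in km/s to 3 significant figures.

From Kepler's third law T² = 4π²r³/μ at r = 1.02×10^9 km, T = 6500 days = 6500 × 86400 s = 5.616×10^8 s: μ = 4π²r³/T² = 1.32833×10^11 km³/s².
In km: r₁ = 1.48 × 1.496×10^8 = 2.21408×10^8 km; r₂ = 6.81 × 1.496×10^8 = 1.018776×10^9 km.
Transfer-ellipse semi-major axis a_t = (r₁ + r₂)/2 = (2.21408×10^8 + 1.018776×10^9)/2 = 6.20092×10^8 km.
Circular speed at r = 1.018776×10^9 km: v_c = √(μ/r) = 11.419 km/s.
Vis-viva on the transfer ellipse at r = 1.018776×10^9 km gives v_t = √[μ(2/r − 1/a_t)] = 6.8231 km/s.
Δv₂ = |v_t − v_c| = |6.8231 − 11.419| = 4.596 km/s.

Δv₂ = 4.60 km/s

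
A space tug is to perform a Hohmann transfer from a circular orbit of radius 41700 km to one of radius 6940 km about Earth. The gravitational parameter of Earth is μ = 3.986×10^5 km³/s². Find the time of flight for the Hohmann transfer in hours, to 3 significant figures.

Transfer-ellipse semi-major axis a_t = (r₁ + r₂)/2 = (41700 + 6940)/2 = 24320 km.
By Kepler's third law the transfer-orbit period is T = 2π√(a_t³/μ), so t = T/2 = 18870 s.
Converting: 18870 s ÷ 3600 s/hour = 5.24 hours.

t = 5.24 hours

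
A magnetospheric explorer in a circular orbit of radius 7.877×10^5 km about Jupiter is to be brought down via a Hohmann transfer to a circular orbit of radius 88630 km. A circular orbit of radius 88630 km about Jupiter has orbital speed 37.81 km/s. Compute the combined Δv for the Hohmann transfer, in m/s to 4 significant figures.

From the circular-orbit relation v² = μ/r at r = 88630 km: μ = v²r = (37.81)² × 88630 = 1.26705×10^8 km³/s².
Semi-major axis of the transfer orbit: a_t = (7.877×10^5 + 88630)/2 = 4.38165×10^5 km.
Circular speed at r₁: v₁ = √(μ/r₁) = √(1.26705×10^8/7.877×10^5) = 12.6828 km/s.
Transfer-orbit speed at r₁ (vis-viva equation): v_a = √[μ(2/r₁ − 1/a_t)] = 5.70411 km/s.
First burn Δv₁ = |v_a − v₁| = 6.9787 km/s.
At r₂, v₂ = √(μ/r₂) = 37.810 km/s.
Transfer-orbit speed at r₂: v_p = √[μ(2/r₂ − 1/a_t)] = 50.695 km/s.
Second burn Δv₂ = |v₂ − v_p| = 12.885 km/s.
Δv = Δv₁ + Δv₂ = 6.9787 + 12.885 = 19.86 km/s.

Δv = 19860 m/s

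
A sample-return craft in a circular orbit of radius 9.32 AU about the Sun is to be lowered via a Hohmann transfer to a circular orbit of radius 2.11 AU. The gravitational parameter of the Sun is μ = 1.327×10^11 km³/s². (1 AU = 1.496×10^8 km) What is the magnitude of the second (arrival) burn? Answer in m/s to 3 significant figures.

In km: r₁ = 9.32 × 1.496×10^8 = 1.394272×10^9 km; r₂ = 2.11 × 1.496×10^8 = 3.15656×10^8 km.
Semi-major axis of the transfer orbit: a_t = (1.394272×10^9 + 3.15656×10^8)/2 = 8.54964×10^8 km.
On the circular orbit at r = 3.15656×10^8 km, v_c = √(μ/r) = 20.50 km/s.
Vis-viva on the transfer ellipse at r = 3.15656×10^8 km gives v_t = √[μ(2/r − 1/a_t)] = 26.18 km/s.
Δv₂ = |v_t − v_c| = |26.18 − 20.50| = 5.680 km/s.

Δv₂ = 5680 m/s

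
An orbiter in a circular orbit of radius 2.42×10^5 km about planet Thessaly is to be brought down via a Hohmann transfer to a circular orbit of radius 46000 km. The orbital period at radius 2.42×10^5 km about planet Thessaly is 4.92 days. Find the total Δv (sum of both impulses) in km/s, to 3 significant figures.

From Kepler's third law T² = 4π²r³/μ at r = 2.42×10^5 km, T = 4.92 days = 4.92 × 86400 s = 4.25088×10^5 s: μ = 4π²r³/T² = 3.09634×10^6 km³/s².
Transfer-ellipse semi-major axis a_t = (r₁ + r₂)/2 = (2.420×10^5 + 46000)/2 = 1.440×10^5 km.
At r₁ the circular-orbit speed is v₁ = √(μ/r₁) = 3.5770 km/s.
On the transfer ellipse at r₁, vis-viva equation gives v_a = √[μ(2/r₁ − 1/a_t)] = 2.0217 km/s.
First burn Δv₁ = |v_a − v₁| = 1.5553 km/s.
At r₂, v₂ = √(μ/r₂) = 8.204368 km/s.
Transfer-orbit speed at r₂: v_p = √[μ(2/r₂ − 1/a_t)] = 10.63584 km/s.
Second burn Δv₂ = |v₂ − v_p| = 2.4315 km/s.
Total Δv = Δv₁ + Δv₂ = 3.987 km/s.

Δv = 3.99 km/s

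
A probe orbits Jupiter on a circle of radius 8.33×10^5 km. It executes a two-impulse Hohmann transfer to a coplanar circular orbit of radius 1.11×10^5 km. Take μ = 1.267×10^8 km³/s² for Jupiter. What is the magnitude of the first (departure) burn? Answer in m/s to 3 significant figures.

Semi-major axis of the transfer orbit: a_t = (8.330×10^5 + 1.110×10^5)/2 = 4.720×10^5 km.
Circular speed at r = 8.330×10^5 km: v_c = √(μ/r) = 12.333 km/s.
Transfer-orbit speed at the same r (vis-viva, a = a_t): v_t = √[μ(2/r − 1/a_t)] = 5.9808 km/s.
Δv₁ = |v_t − v_c| = |5.9808 − 12.333| = 6.352 km/s.

Δv₁ = 6350 m/s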